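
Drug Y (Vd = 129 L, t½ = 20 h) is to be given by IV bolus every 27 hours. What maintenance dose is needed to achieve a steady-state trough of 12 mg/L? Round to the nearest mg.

τ/t½ = 27/20 ≈ 1.35, so f = (1/2)^(27/20) ≈ 0.392292.
Cmin,ss = (D/Vd)·f/(1−f), so D = Cmin,ss·Vd·(1−f)/f.
D = 12 × 129 × (1−f)/f ≈ 12 × 129 × 1.54912 ≈ 2398.04 mg.

2398 mg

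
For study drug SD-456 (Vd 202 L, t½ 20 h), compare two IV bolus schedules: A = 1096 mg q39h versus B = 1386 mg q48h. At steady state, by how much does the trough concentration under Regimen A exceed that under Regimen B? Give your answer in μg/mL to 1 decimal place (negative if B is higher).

0.3 μg/mL

Regimen A: f = (1/2)^(39/20) ≈ 0.2588; Cmin,ss = (1096/202)·f/(1−f) ≈ 1.894 μg/mL.
Regimen B: f = (1/2)^(48/20) ≈ 0.1895; Cmin,ss = (1386/202)·f/(1−f) ≈ 1.604 μg/mL.
Difference ≈ 1.894 − 1.604 ≈ 0.290 μg/mL.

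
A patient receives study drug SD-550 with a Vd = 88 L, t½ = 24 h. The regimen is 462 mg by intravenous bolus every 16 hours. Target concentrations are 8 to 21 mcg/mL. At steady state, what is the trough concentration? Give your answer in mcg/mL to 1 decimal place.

k = ln2/t½ = ln2/24 ≈ 0.028881 h⁻¹; fraction remaining f = e^(−kτ) = e^(−0.028881×16) ≈ 0.6300.
At steady state, accumulation factor R = 1/(1 − e^(−kτ)) ≈ 2.7027.
Each bolus raises the concentration by D/Vd = 462/88 ≈ 5.250 mcg/mL.
Cmax,ss = C₀/(1 − f) ≈ 5.250/0.3700 ≈ 14.189 mcg/mL.
Steady-state trough Cmin,ss = Cmax,ss·f ≈ 14.189 × 0.6300 ≈ 8.939 mcg/mL.
Trough 8.9 mcg/mL vs MEC 8 mcg/mL: adequate.

8.9 mcg/mL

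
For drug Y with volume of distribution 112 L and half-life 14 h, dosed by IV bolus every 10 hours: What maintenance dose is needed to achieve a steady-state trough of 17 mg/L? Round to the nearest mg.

1220 mg

τ/t½ = 10/14 ≈ 0.71429, so f = (1/2)^(10/14) ≈ 0.609507.
Cmin,ss = (D/Vd)·f/(1−f), so D = Cmin,ss·Vd·(1−f)/f.
D = 17 × 112 × (1−f)/f ≈ 17 × 112 × 0.64067 ≈ 1219.84 mg.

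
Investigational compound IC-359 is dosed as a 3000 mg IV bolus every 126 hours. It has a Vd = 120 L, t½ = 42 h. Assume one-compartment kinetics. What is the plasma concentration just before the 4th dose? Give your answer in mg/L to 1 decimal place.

f = (1/2)^(τ/t½) = (1/2)^(126/42) ≈ 0.1250.
C₀ = D/Vd = 3000/120 ≈ 25.000 mg/L.
Before the 4th dose, 3 doses have been given. Superposition: Cmin = C₀·(f + f² + … + f^3).
≈ 25.000 × (0.1250 + 0.0156 + 0.0020) ≈ 25.000 × 0.1426 ≈ 3.565 mg/L.

3.6 mg/L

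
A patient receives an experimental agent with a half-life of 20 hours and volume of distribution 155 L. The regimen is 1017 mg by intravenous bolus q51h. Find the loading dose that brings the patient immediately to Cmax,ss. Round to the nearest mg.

f = (1/2)^(51/20) ≈ 0.170755; accumulation ratio R = 1/(1−f) ≈ 1.20592.
Loading dose to hit Cmax,ss on first dose: D_load = D_maint·R ≈ 1017 × 1.20592 ≈ 1226.42 mg.

1226 mg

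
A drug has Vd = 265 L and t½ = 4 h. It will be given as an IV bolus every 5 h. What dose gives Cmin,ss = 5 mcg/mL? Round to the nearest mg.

τ/t½ = 5/4 ≈ 1.25, so f = (1/2)^(5/4) ≈ 0.420448.
Cmin,ss = (D/Vd)·f/(1−f), so D = Cmin,ss·Vd·(1−f)/f.
D = 5 × 265 × (1−f)/f ≈ 5 × 265 × 1.37842 ≈ 1826.41 mg.

1826 mg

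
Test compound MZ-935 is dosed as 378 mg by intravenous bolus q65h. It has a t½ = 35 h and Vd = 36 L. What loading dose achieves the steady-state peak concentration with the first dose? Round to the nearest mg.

522 mg

f = (1/2)^(65/35) ≈ 0.276022; accumulation ratio R = 1/(1−f) ≈ 1.38126.
Loading dose to hit Cmax,ss on first dose: D_load = D_maint·R ≈ 378 × 1.38126 ≈ 522.12 mg.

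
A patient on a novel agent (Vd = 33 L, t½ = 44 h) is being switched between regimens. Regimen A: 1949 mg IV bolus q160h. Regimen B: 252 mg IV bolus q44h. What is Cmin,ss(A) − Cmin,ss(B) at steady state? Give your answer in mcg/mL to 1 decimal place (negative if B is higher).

-2.5 mcg/mL

Regimen A: f = (1/2)^(160/44) ≈ 0.0804; Cmin,ss = (1949/33)·f/(1−f) ≈ 5.164 mcg/mL.
Regimen B: f = (1/2)^(44/44) ≈ 0.5000; Cmin,ss = (252/33)·f/(1−f) ≈ 7.636 mcg/mL.
Difference ≈ 5.164 − 7.636 ≈ -2.472 mcg/mL.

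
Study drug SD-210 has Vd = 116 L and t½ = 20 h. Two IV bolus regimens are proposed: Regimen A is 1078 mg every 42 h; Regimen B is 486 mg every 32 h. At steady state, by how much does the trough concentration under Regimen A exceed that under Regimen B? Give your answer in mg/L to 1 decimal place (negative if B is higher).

Regimen A: f = (1/2)^(42/20) ≈ 0.2333; Cmin,ss = (1078/116)·f/(1−f) ≈ 2.828 mg/L.
Regimen B: f = (1/2)^(32/20) ≈ 0.3299; Cmin,ss = (486/116)·f/(1−f) ≈ 2.063 mg/L.
Difference ≈ 2.828 − 2.063 ≈ 0.765 mg/L.

0.8 mg/L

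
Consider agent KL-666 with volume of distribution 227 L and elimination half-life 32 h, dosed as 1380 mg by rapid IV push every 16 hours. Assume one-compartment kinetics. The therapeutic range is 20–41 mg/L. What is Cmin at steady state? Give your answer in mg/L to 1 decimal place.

k = ln2/t½ = ln2/32 ≈ 0.021661 h⁻¹; fraction remaining f = e^(−kτ) = e^(−0.021661×16) ≈ 0.7071.
Single-dose peak C₀ = D/Vd = 1380/227 ≈ 6.079 mg/L.
Steady-state trough Cmin,ss = C₀·f/(1−f) ≈ 6.079 × 0.7071/0.2929 ≈ 14.676 mg/L.
Trough 14.7 mg/L vs MEC 20 mg/L: subtherapeutic.

14.7 mg/L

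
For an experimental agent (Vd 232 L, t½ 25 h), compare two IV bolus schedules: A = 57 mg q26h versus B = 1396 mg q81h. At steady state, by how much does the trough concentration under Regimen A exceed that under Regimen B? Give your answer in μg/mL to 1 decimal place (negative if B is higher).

-0.5 μg/mL

Regimen A: f = (1/2)^(26/25) ≈ 0.4863; Cmin,ss = (57/232)·f/(1−f) ≈ 0.233 μg/mL.
Regimen B: f = (1/2)^(81/25) ≈ 0.1058; Cmin,ss = (1396/232)·f/(1−f) ≈ 0.712 μg/mL.
Difference ≈ 0.233 − 0.712 ≈ -0.479 μg/mL.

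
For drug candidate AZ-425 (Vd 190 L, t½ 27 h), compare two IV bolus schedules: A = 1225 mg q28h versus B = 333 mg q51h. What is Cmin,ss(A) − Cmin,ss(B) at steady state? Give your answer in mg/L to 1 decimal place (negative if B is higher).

5.5 mg/L

Regimen A: f = (1/2)^(28/27) ≈ 0.4873; Cmin,ss = (1225/190)·f/(1−f) ≈ 6.128 mg/L.
Regimen B: f = (1/2)^(51/27) ≈ 0.2700; Cmin,ss = (333/190)·f/(1−f) ≈ 0.648 mg/L.
Difference ≈ 6.128 − 0.648 ≈ 5.480 mg/L.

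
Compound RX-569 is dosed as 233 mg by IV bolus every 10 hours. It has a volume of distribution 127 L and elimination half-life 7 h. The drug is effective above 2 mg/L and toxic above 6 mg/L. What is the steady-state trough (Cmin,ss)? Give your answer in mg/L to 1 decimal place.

1.1 mg/L

Over one 10-h interval, 10/7 ≈ 1.4286 half-lives elapse, leaving f ≈ 0.3715 of each dose.
Accumulation ratio R = 1/(1 − f) ≈ 1/0.6285 ≈ 1.5911.
Each bolus raises the concentration by D/Vd = 233/127 ≈ 1.835 mg/L.
Cmax,ss = C₀/(1 − f) ≈ 1.835/0.6285 ≈ 2.920 mg/L.
One interval later, Cmin,ss = Cmax,ss·e^(−kτ) ≈ 2.920 × 0.3715 ≈ 1.085 mg/L.
Trough 1.1 mg/L vs MEC 2 mg/L: subtherapeutic.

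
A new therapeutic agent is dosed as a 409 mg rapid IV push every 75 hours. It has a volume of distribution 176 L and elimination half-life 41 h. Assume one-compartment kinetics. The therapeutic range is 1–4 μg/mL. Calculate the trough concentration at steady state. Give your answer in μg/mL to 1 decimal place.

τ/t½ = 75/41 ≈ 1.8293, so fraction remaining f = (1/2)^(75/41) ≈ 0.2814.
Single-dose peak C₀ = D/Vd = 409/176 ≈ 2.324 μg/mL.
Steady-state trough Cmin,ss = C₀·f/(1−f) ≈ 2.324 × 0.2814/0.7186 ≈ 0.910 μg/mL.
Trough 0.9 μg/mL vs MEC 1 μg/mL: subtherapeutic.

0.9 μg/mL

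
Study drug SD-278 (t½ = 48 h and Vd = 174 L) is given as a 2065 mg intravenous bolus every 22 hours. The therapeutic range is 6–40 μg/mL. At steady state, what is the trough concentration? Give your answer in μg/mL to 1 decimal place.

τ/t½ = 22/48 ≈ 0.45833, so fraction remaining f = (1/2)^(22/48) ≈ 0.7278.
Accumulation ratio R = 1/(1 − f) ≈ 1/0.2722 ≈ 3.6738.
Each bolus raises the concentration by D/Vd = 2065/174 ≈ 11.868 μg/mL.
Steady-state peak Cmax,ss = C₀·R ≈ 11.868 × 3.6738 ≈ 43.601 μg/mL.
One interval later, Cmin,ss = Cmax,ss·e^(−kτ) ≈ 43.601 × 0.7278 ≈ 31.733 μg/mL.
Trough 31.7 μg/mL vs MEC 6 μg/mL: adequate.

31.7 μg/mL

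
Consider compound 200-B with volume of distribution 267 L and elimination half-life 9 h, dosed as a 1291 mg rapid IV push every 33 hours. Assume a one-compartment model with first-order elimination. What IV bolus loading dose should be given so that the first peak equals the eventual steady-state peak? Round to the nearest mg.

f = (1/2)^(33/9) ≈ 0.078745; accumulation ratio R = 1/(1−f) ≈ 1.08548.
Loading dose to hit Cmax,ss on first dose: D_load = D_maint·R ≈ 1291 × 1.08548 ≈ 1401.35 mg.

1401 mg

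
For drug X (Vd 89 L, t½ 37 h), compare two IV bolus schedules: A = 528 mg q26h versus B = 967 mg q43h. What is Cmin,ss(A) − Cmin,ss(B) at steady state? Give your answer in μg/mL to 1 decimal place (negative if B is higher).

0.7 μg/mL

Regimen A: f = (1/2)^(26/37) ≈ 0.6144; Cmin,ss = (528/89)·f/(1−f) ≈ 9.453 μg/mL.
Regimen B: f = (1/2)^(43/37) ≈ 0.4468; Cmin,ss = (967/89)·f/(1−f) ≈ 8.775 μg/mL.
Difference ≈ 9.453 − 8.775 ≈ 0.678 μg/mL.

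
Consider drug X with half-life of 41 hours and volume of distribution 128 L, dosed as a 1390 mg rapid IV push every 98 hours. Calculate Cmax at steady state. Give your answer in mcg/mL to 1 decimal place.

13.4 mcg/mL

Over one 98-h interval, 98/41 ≈ 2.3902 half-lives elapse, leaving f ≈ 0.1908 of each dose.
At steady state, accumulation factor R = 1/(1 − e^(−kτ)) ≈ 1.2358.
Each bolus raises the concentration by D/Vd = 1390/128 ≈ 10.859 mcg/mL.
Steady-state peak Cmax,ss = C₀·R ≈ 10.859 × 1.2358 ≈ 13.420 mcg/mL.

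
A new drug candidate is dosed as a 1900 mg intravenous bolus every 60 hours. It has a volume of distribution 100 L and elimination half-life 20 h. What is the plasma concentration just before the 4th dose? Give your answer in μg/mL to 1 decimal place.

f = (1/2)^(τ/t½) = (1/2)^(60/20) ≈ 0.1250.
C₀ = D/Vd = 1900/100 ≈ 19.000 μg/mL.
Before the 4th dose, 3 doses have been given. Superposition: Cmin = C₀·(f + f² + … + f^3).
≈ 19.000 × (0.1250 + 0.0156 + 0.0020) ≈ 19.000 × 0.1426 ≈ 2.709 μg/mL.

2.7 μg/mL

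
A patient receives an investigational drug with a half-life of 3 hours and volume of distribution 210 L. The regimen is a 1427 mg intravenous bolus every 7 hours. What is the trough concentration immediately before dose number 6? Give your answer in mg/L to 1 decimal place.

f = (1/2)^(τ/t½) = (1/2)^(7/3) ≈ 0.1984.
C₀ = D/Vd = 1427/210 ≈ 6.795 mg/L.
Before the 6th dose, 5 doses have been given. Superposition: Cmin = C₀·(f + f² + … + f^5).
≈ 6.795 × (0.1984 + 0.0394 + 0.0078 + 0.0015 + 0.0003) ≈ 6.795 × 0.2474 ≈ 1.681 mg/L.

1.7 mg/L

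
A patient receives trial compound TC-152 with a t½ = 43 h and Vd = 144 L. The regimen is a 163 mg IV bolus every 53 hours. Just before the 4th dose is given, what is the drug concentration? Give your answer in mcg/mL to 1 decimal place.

f = (1/2)^(τ/t½) = (1/2)^(53/43) ≈ 0.4256.
C₀ = D/Vd = 163/144 ≈ 1.132 mcg/mL.
Before the 4th dose, 3 doses have been given. Superposition: Cmin = C₀·(f + f² + … + f^3).
≈ 1.132 × (0.4256 + 0.1811 + 0.0771) ≈ 1.132 × 0.6838 ≈ 0.774 mcg/mL.

0.8 mcg/mL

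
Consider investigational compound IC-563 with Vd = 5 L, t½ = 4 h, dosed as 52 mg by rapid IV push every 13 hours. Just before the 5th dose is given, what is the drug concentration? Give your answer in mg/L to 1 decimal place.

f = (1/2)^(τ/t½) = (1/2)^(13/4) ≈ 0.1051.
C₀ = D/Vd = 52/5 ≈ 10.400 mg/L.
Before the 5th dose, 4 doses have been given. Superposition: Cmin = C₀·(f + f² + … + f^4).
≈ 10.400 × (0.1051 + 0.0110 + 0.0012 + 0.0001) ≈ 10.400 × 0.1174 ≈ 1.221 mg/L.

1.2 mg/L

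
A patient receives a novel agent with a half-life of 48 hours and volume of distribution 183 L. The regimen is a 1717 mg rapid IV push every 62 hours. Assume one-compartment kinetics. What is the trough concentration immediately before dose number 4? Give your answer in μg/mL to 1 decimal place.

6.0 μg/mL

f = (1/2)^(τ/t½) = (1/2)^(62/48) ≈ 0.4085.
C₀ = D/Vd = 1717/183 ≈ 9.383 μg/mL.
Before the 4th dose, 3 doses have been given. Superposition: Cmin = C₀·(f + f² + … + f^3).
≈ 9.383 × (0.4085 + 0.1669 + 0.0682) ≈ 9.383 × 0.6436 ≈ 6.039 μg/mL.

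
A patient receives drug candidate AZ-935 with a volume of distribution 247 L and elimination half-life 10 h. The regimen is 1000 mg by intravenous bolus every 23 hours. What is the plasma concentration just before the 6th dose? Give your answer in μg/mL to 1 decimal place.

1.0 μg/mL

f = (1/2)^(τ/t½) = (1/2)^(23/10) ≈ 0.2031.
C₀ = D/Vd = 1000/247 ≈ 4.049 μg/mL.
Before the 6th dose, 5 doses have been given. Superposition: Cmin = C₀·(f + f² + … + f^5).
≈ 4.049 × (0.2031 + 0.0412 + 0.0084 + 0.0017 + 0.0003) ≈ 4.049 × 0.2547 ≈ 1.031 μg/mL.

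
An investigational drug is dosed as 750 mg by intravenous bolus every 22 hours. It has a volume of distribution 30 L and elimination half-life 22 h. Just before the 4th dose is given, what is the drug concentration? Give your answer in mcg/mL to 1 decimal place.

f = (1/2)^(τ/t½) = (1/2)^(22/22) ≈ 0.5000.
C₀ = D/Vd = 750/30 ≈ 25.000 mcg/mL.
Before the 4th dose, 3 doses have been given. Superposition: Cmin = C₀·(f + f² + … + f^3).
≈ 25.000 × (0.5000 + 0.2500 + 0.1250) ≈ 25.000 × 0.8750 ≈ 21.875 mcg/mL.

21.9 mcg/mL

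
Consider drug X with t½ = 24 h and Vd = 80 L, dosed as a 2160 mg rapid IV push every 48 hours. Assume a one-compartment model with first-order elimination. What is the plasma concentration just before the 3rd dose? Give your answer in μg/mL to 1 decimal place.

f = (1/2)^(τ/t½) = (1/2)^(48/24) ≈ 0.2500.
C₀ = D/Vd = 2160/80 ≈ 27.000 μg/mL.
Before the 3rd dose, 2 doses have been given. Superposition: Cmin = C₀·(f + f²).
≈ 27.000 × (0.2500 + 0.0625) ≈ 27.000 × 0.3125 ≈ 8.438 μg/mL.

8.4 μg/mL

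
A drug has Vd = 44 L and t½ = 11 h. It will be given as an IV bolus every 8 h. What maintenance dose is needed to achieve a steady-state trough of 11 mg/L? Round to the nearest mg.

τ/t½ = 8/11 ≈ 0.72727, so f = (1/2)^(8/11) ≈ 0.604045.
Cmin,ss = (D/Vd)·f/(1−f), so D = Cmin,ss·Vd·(1−f)/f.
D = 11 × 44 × (1−f)/f ≈ 11 × 44 × 0.65551 ≈ 317.27 mg.

317 mg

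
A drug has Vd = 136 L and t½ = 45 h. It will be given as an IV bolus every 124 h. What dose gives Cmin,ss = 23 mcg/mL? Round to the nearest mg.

τ/t½ = 124/45 ≈ 2.7556, so f = (1/2)^(124/45) ≈ 0.148080.
Cmin,ss = (D/Vd)·f/(1−f), so D = Cmin,ss·Vd·(1−f)/f.
D = 23 × 136 × (1−f)/f ≈ 23 × 136 × 5.75311 ≈ 17995.73 mg.

17996 mg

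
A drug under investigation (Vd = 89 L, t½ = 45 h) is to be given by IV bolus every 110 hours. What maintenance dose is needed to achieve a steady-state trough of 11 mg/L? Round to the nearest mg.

4350 mg

τ/t½ = 110/45 ≈ 2.4444, so f = (1/2)^(110/45) ≈ 0.183717.
Cmin,ss = (D/Vd)·f/(1−f), so D = Cmin,ss·Vd·(1−f)/f.
D = 11 × 89 × (1−f)/f ≈ 11 × 89 × 4.44315 ≈ 4349.84 mg.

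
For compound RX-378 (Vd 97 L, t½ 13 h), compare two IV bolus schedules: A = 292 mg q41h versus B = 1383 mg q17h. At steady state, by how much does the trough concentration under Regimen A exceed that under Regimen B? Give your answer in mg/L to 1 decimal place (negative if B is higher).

-9.3 mg/L

Regimen A: f = (1/2)^(41/13) ≈ 0.1124; Cmin,ss = (292/97)·f/(1−f) ≈ 0.381 mg/L.
Regimen B: f = (1/2)^(17/13) ≈ 0.4040; Cmin,ss = (1383/97)·f/(1−f) ≈ 9.665 mg/L.
Difference ≈ 0.381 − 9.665 ≈ -9.284 mg/L.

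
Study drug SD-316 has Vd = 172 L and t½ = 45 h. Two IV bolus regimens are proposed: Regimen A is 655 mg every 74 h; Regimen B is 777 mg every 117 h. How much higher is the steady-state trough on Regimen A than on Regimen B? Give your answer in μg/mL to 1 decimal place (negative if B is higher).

0.9 μg/mL

Regimen A: f = (1/2)^(74/45) ≈ 0.3199; Cmin,ss = (655/172)·f/(1−f) ≈ 1.791 μg/mL.
Regimen B: f = (1/2)^(117/45) ≈ 0.1649; Cmin,ss = (777/172)·f/(1−f) ≈ 0.892 μg/mL.
Difference ≈ 1.791 − 0.892 ≈ 0.899 μg/mL.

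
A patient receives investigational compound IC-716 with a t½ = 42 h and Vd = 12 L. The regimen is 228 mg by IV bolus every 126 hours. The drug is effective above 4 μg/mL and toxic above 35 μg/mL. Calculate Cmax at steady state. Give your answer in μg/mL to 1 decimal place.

The dosing interval is 3 half-lives, so f = 2^(−3) = 0.125.
At steady state, R = 1/(1 − 0.125) = 8/7.
Single-dose peak C₀ = D/Vd = 228/12 = 19 μg/mL.
Steady-state peak Cmax,ss = C₀·R = 19 × 8/7 ≈ 21.714 μg/mL.
Peak 21.7 μg/mL vs MTC 35 μg/mL: below toxic threshold.

21.7 μg/mL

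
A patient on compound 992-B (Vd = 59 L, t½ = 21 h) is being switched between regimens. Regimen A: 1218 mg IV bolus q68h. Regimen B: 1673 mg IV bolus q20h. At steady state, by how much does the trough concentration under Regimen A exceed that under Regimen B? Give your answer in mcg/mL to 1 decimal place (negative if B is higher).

Regimen A: f = (1/2)^(68/21) ≈ 0.1060; Cmin,ss = (1218/59)·f/(1−f) ≈ 2.448 mcg/mL.
Regimen B: f = (1/2)^(20/21) ≈ 0.5168; Cmin,ss = (1673/59)·f/(1−f) ≈ 30.328 mcg/mL.
Difference ≈ 2.448 − 30.328 ≈ -27.880 mcg/mL.

-27.9 mcg/mL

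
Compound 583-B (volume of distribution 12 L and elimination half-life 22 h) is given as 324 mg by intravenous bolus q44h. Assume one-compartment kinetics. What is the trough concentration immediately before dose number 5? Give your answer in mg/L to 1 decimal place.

f = (1/2)^(τ/t½) = (1/2)^(44/22) ≈ 0.2500.
C₀ = D/Vd = 324/12 ≈ 27.000 mg/L.
Before the 5th dose, 4 doses have been given. Superposition: Cmin = C₀·(f + f² + … + f^4).
≈ 27.000 × (0.2500 + 0.0625 + 0.0156 + 0.0039) ≈ 27.000 × 0.3320 ≈ 8.964 mg/L.

9.0 mg/L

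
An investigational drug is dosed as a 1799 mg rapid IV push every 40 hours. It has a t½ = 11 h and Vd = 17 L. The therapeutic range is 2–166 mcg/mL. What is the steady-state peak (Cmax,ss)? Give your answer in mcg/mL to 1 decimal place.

115.1 mcg/mL

τ/t½ = 40/11 ≈ 3.6364, so fraction remaining f = (1/2)^(40/11) ≈ 0.0804.
Accumulation ratio R = 1/(1 − f) ≈ 1/0.9196 ≈ 1.0874.
Single-dose peak C₀ = D/Vd = 1799/17 ≈ 105.824 mcg/mL.
Steady-state peak Cmax,ss = C₀·R ≈ 105.824 × 1.0874 ≈ 115.073 mcg/mL.
Peak 115.1 mcg/mL vs MTC 166 mcg/mL: below toxic threshold.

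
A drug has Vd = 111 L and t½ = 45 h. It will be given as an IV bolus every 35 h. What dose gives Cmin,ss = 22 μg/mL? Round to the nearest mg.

τ/t½ = 35/45 ≈ 0.77778, so f = (1/2)^(35/45) ≈ 0.583265.
Cmin,ss = (D/Vd)·f/(1−f), so D = Cmin,ss·Vd·(1−f)/f.
D = 22 × 111 × (1−f)/f ≈ 22 × 111 × 0.71449 ≈ 1744.78 mg.

1745 mg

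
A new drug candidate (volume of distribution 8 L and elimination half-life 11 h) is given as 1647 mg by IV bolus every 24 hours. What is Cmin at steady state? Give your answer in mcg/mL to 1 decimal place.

k = ln2/t½ = ln2/11 ≈ 0.063013 h⁻¹; fraction remaining f = e^(−kτ) = e^(−0.063013×24) ≈ 0.2204.
Accumulation ratio R = 1/(1 − f) ≈ 1/0.7796 ≈ 1.2827.
Each bolus raises the concentration by D/Vd = 1647/8 ≈ 205.875 mcg/mL.
Cmax,ss = C₀/(1 − f) ≈ 205.875/0.7796 ≈ 264.078 mcg/mL.
Steady-state trough Cmin,ss = Cmax,ss·f ≈ 264.078 × 0.2204 ≈ 58.203 mcg/mL.

58.2 mcg/mL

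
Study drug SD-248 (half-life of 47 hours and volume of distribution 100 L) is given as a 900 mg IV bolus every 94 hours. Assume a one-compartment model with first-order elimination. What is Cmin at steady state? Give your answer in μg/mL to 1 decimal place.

τ = 94 h = 2 half-lives, so f = (1/2)^2 = 0.25.
At steady state, R = 1/(1 − 0.25) = 4/3.
Single-dose peak C₀ = D/Vd = 900/100 = 9 μg/mL.
Steady-state peak Cmax,ss = C₀·R = 9 × 4/3 ≈ 12.000 μg/mL.
Steady-state trough Cmin,ss = Cmax,ss·f ≈ 12.000 × 0.25 ≈ 3.000 μg/mL.

3.0 μg/mL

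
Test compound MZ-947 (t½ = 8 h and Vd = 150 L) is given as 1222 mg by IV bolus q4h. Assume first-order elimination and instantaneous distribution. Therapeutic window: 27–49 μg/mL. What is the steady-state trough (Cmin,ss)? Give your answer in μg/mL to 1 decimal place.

19.7 μg/mL

k = ln2/t½ = ln2/8 ≈ 0.086643 h⁻¹; fraction remaining f = e^(−kτ) = e^(−0.086643×4) ≈ 0.7071.
Single-dose peak C₀ = D/Vd = 1222/150 ≈ 8.147 μg/mL.
Steady-state trough Cmin,ss = C₀·f/(1−f) ≈ 8.147 × 0.7071/0.2929 ≈ 19.668 μg/mL.
Trough 19.7 μg/mL vs MEC 27 μg/mL: subtherapeutic.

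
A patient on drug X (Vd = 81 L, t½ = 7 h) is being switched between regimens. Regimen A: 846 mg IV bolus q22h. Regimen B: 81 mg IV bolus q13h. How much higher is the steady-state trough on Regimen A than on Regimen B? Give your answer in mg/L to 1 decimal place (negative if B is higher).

1.0 mg/L

Regimen A: f = (1/2)^(22/7) ≈ 0.1132; Cmin,ss = (846/81)·f/(1−f) ≈ 1.333 mg/L.
Regimen B: f = (1/2)^(13/7) ≈ 0.2760; Cmin,ss = (81/81)·f/(1−f) ≈ 0.381 mg/L.
Difference ≈ 1.333 − 0.381 ≈ 0.952 mg/L.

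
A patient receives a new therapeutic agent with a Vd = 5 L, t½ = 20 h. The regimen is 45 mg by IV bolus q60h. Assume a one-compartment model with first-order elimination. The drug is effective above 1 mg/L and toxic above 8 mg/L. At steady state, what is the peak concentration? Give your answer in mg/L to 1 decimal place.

τ = 60 h = 3 half-lives, so f = (1/2)^3 = 0.125.
At steady state, R = 1/(1 − 0.125) = 8/7.
Single-dose peak C₀ = D/Vd = 45/5 = 9 mg/L.
Steady-state peak Cmax,ss = C₀·R = 9 × 8/7 ≈ 10.286 mg/L.
Peak 10.3 mg/L vs MTC 8 mg/L: exceeds toxic threshold.

10.3 mg/L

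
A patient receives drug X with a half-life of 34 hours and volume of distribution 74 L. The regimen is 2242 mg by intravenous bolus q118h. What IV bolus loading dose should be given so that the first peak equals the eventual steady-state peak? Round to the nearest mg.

f = (1/2)^(118/34) ≈ 0.090209; accumulation ratio R = 1/(1−f) ≈ 1.09915.
Loading dose to hit Cmax,ss on first dose: D_load = D_maint·R ≈ 2242 × 1.09915 ≈ 2464.29 mg.

2464 mg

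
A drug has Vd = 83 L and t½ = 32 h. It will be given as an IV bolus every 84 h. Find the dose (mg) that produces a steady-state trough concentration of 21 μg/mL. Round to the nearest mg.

τ/t½ = 84/32 ≈ 2.625, so f = (1/2)^(84/32) ≈ 0.162105.
Cmin,ss = (D/Vd)·f/(1−f), so D = Cmin,ss·Vd·(1−f)/f.
D = 21 × 83 × (1−f)/f ≈ 21 × 83 × 5.16884 ≈ 9009.29 mg.

9009 mg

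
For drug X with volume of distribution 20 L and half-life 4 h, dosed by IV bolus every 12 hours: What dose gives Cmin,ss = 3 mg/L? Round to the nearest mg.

420 mg

τ/t½ = 12/4 ≈ 3, so f = (1/2)^(12/4) ≈ 0.125000.
Cmin,ss = (D/Vd)·f/(1−f), so D = Cmin,ss·Vd·(1−f)/f.
D = 3 × 20 × (1−f)/f ≈ 3 × 20 × 7.00000 ≈ 420.00 mg.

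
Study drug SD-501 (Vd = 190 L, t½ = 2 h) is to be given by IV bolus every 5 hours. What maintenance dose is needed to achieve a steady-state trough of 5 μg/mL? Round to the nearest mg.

4424 mg

τ/t½ = 5/2 ≈ 2.5, so f = (1/2)^(5/2) ≈ 0.176777.
Cmin,ss = (D/Vd)·f/(1−f), so D = Cmin,ss·Vd·(1−f)/f.
D = 5 × 190 × (1−f)/f ≈ 5 × 190 × 4.65684 ≈ 4424.00 mg.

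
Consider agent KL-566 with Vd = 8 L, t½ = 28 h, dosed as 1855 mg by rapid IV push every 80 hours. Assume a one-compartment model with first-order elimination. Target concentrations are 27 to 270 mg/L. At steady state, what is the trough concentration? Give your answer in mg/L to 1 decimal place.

37.1 mg/L

τ/t½ = 80/28 ≈ 2.8571, so fraction remaining f = (1/2)^(80/28) ≈ 0.1380.
Accumulation ratio R = 1/(1 − f) ≈ 1/0.8620 ≈ 1.1601.
Single-dose peak C₀ = D/Vd = 1855/8 ≈ 231.875 mg/L.
Cmax,ss = C₀/(1 − f) ≈ 231.875/0.8620 ≈ 268.997 mg/L.
Steady-state trough Cmin,ss = Cmax,ss·f ≈ 268.997 × 0.1380 ≈ 37.122 mg/L.
Trough 37.1 mg/L vs MEC 27 mg/L: adequate.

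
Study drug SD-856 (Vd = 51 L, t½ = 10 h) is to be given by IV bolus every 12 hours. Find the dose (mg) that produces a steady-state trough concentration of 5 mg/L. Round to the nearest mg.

τ/t½ = 12/10 ≈ 1.2, so f = (1/2)^(12/10) ≈ 0.435275.
Cmin,ss = (D/Vd)·f/(1−f), so D = Cmin,ss·Vd·(1−f)/f.
D = 5 × 51 × (1−f)/f ≈ 5 × 51 × 1.29740 ≈ 330.84 mg.

331 mg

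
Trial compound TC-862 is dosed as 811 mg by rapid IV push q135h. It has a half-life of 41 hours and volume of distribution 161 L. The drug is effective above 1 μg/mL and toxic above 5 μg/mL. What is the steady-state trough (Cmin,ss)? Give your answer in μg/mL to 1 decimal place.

0.6 μg/mL

k = ln2/t½ = ln2/41 ≈ 0.016906 h⁻¹; fraction remaining f = e^(−kτ) = e^(−0.016906×135) ≈ 0.1020.
Accumulation ratio R = 1/(1 − f) ≈ 1/0.8980 ≈ 1.1136.
Single-dose peak C₀ = D/Vd = 811/161 ≈ 5.037 μg/mL.
Cmax,ss = C₀/(1 − f) ≈ 5.037/0.8980 ≈ 5.609 μg/mL.
One interval later, Cmin,ss = Cmax,ss·e^(−kτ) ≈ 5.609 × 0.1020 ≈ 0.572 μg/mL.
Trough 0.6 μg/mL vs MEC 1 μg/mL: subtherapeutic.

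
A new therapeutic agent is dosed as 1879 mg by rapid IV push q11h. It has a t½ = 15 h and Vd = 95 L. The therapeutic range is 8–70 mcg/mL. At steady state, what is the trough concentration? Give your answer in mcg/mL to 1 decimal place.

k = ln2/t½ = ln2/15 ≈ 0.046210 h⁻¹; fraction remaining f = e^(−kτ) = e^(−0.046210×11) ≈ 0.6015.
At steady state, accumulation factor R = 1/(1 − e^(−kτ)) ≈ 2.5094.
Single-dose peak C₀ = D/Vd = 1879/95 ≈ 19.779 mcg/mL.
Cmax,ss = C₀/(1 − f) ≈ 19.779/0.3985 ≈ 49.634 mcg/mL.
One interval later, Cmin,ss = Cmax,ss·e^(−kτ) ≈ 49.634 × 0.6015 ≈ 29.855 mcg/mL.
Trough 29.9 mcg/mL vs MEC 8 mcg/mL: adequate.

29.9 mcg/mL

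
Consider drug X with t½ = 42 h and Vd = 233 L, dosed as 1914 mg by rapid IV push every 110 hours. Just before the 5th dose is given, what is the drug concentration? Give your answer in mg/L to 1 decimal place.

1.6 mg/L

f = (1/2)^(τ/t½) = (1/2)^(110/42) ≈ 0.1628.
C₀ = D/Vd = 1914/233 ≈ 8.215 mg/L.
Before the 5th dose, 4 doses have been given. Superposition: Cmin = C₀·(f + f² + … + f^4).
≈ 8.215 × (0.1628 + 0.0265 + 0.0043 + 0.0007) ≈ 8.215 × 0.1943 ≈ 1.596 mg/L.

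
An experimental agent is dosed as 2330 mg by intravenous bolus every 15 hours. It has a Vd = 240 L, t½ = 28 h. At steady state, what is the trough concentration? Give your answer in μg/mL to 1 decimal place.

21.6 μg/mL

Over one 15-h interval, 15/28 ≈ 0.53571 half-lives elapse, leaving f ≈ 0.6898 of each dose.
Each bolus raises the concentration by D/Vd = 2330/240 ≈ 9.708 μg/mL.
Steady-state trough Cmin,ss = C₀·f/(1−f) ≈ 9.708 × 0.6898/0.3102 ≈ 21.588 μg/mL.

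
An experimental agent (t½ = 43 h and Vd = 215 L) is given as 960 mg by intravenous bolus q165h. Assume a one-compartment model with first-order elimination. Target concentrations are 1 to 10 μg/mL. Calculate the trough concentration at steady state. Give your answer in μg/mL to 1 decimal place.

0.3 μg/mL

Over one 165-h interval, 165/43 ≈ 3.8372 half-lives elapse, leaving f ≈ 0.0700 of each dose.
Single-dose peak C₀ = D/Vd = 960/215 ≈ 4.465 μg/mL.
Steady-state trough Cmin,ss = C₀·f/(1−f) ≈ 4.465 × 0.0700/0.9300 ≈ 0.336 μg/mL.
Trough 0.3 μg/mL vs MEC 1 μg/mL: subtherapeutic.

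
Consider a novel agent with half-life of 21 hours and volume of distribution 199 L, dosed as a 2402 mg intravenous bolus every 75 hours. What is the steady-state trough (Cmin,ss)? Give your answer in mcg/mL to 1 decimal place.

1.1 mcg/mL

k = ln2/t½ = ln2/21 ≈ 0.033007 h⁻¹; fraction remaining f = e^(−kτ) = e^(−0.033007×75) ≈ 0.0841.
Single-dose peak C₀ = D/Vd = 2402/199 ≈ 12.070 mcg/mL.
Steady-state trough Cmin,ss = C₀·f/(1−f) ≈ 12.070 × 0.0841/0.9159 ≈ 1.108 mcg/mL.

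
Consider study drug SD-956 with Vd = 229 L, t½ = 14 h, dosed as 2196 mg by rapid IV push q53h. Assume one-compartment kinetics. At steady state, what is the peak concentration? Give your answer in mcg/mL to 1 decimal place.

Over one 53-h interval, 53/14 ≈ 3.7857 half-lives elapse, leaving f ≈ 0.0725 of each dose.
Accumulation ratio R = 1/(1 − f) ≈ 1/0.9275 ≈ 1.0782.
Each bolus raises the concentration by D/Vd = 2196/229 ≈ 9.590 mcg/mL.
Steady-state peak Cmax,ss = C₀·R ≈ 9.590 × 1.0782 ≈ 10.340 mcg/mL.

10.3 mcg/mL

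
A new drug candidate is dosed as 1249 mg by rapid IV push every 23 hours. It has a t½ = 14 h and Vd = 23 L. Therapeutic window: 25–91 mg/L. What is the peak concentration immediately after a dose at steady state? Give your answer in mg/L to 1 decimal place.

79.9 mg/L

τ/t½ = 23/14 ≈ 1.6429, so fraction remaining f = (1/2)^(23/14) ≈ 0.3202.
Accumulation ratio R = 1/(1 − f) ≈ 1/0.6798 ≈ 1.4710.
Single-dose peak C₀ = D/Vd = 1249/23 ≈ 54.304 mg/L.
Steady-state peak Cmax,ss = C₀·R ≈ 54.304 × 1.4710 ≈ 79.881 mg/L.
Peak 79.9 mg/L vs MTC 91 mg/L: below toxic threshold.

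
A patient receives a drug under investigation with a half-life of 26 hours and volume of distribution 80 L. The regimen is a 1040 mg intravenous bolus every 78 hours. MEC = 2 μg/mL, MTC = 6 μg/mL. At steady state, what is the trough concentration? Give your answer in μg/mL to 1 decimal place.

The dosing interval is 3 half-lives, so f = 2^(−3) = 0.125.
At steady state, R = 1/(1 − 0.125) = 8/7.
Single-dose peak C₀ = D/Vd = 1040/80 = 13 μg/mL.
Steady-state peak Cmax,ss = C₀·R = 13 × 8/7 ≈ 14.857 μg/mL.
Steady-state trough Cmin,ss = Cmax,ss·f ≈ 14.857 × 0.125 ≈ 1.857 μg/mL.
Trough 1.9 μg/mL vs MEC 2 μg/mL: subtherapeutic.

1.9 μg/mL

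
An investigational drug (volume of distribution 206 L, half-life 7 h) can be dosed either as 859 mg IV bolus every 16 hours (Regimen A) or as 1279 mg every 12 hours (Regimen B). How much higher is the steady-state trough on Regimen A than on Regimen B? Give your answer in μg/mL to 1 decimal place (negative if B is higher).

Regimen A: f = (1/2)^(16/7) ≈ 0.2051; Cmin,ss = (859/206)·f/(1−f) ≈ 1.076 μg/mL.
Regimen B: f = (1/2)^(12/7) ≈ 0.3048; Cmin,ss = (1279/206)·f/(1−f) ≈ 2.722 μg/mL.
Difference ≈ 1.076 − 2.722 ≈ -1.646 μg/mL.

-1.6 μg/mL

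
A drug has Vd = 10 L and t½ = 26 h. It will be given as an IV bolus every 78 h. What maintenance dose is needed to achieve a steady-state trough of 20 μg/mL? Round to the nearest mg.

τ/t½ = 78/26 ≈ 3, so f = (1/2)^(78/26) ≈ 0.125000.
Cmin,ss = (D/Vd)·f/(1−f), so D = Cmin,ss·Vd·(1−f)/f.
D = 20 × 10 × (1−f)/f ≈ 20 × 10 × 7.00000 ≈ 1400.00 mg.

1400 mg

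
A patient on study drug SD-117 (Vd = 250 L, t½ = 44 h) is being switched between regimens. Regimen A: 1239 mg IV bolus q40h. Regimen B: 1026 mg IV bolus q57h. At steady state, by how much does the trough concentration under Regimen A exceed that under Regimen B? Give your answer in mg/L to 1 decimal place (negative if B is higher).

Regimen A: f = (1/2)^(40/44) ≈ 0.5325; Cmin,ss = (1239/250)·f/(1−f) ≈ 5.645 mg/L.
Regimen B: f = (1/2)^(57/44) ≈ 0.4074; Cmin,ss = (1026/250)·f/(1−f) ≈ 2.821 mg/L.
Difference ≈ 5.645 − 2.821 ≈ 2.824 mg/L.

2.8 mg/L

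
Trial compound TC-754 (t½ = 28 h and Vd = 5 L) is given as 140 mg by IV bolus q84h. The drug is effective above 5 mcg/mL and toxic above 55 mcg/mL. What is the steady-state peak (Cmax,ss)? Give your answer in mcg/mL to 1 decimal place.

τ = 84 h = 3 half-lives, so f = (1/2)^3 = 0.125.
At steady state, R = 1/(1 − 0.125) = 8/7.
Single-dose peak C₀ = D/Vd = 140/5 = 28 mcg/mL.
Steady-state peak Cmax,ss = C₀·R = 28 × 8/7 ≈ 32.000 mcg/mL.
Peak 32.0 mcg/mL vs MTC 55 mcg/mL: below toxic threshold.

32.0 mcg/mL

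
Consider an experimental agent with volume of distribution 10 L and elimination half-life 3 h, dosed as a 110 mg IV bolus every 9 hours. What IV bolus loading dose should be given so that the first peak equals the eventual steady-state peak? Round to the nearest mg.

f = (1/2)^(9/3) ≈ 0.125000; accumulation ratio R = 1/(1−f) ≈ 1.14286.
Loading dose to hit Cmax,ss on first dose: D_load = D_maint·R ≈ 110 × 1.14286 ≈ 125.71 mg.

126 mg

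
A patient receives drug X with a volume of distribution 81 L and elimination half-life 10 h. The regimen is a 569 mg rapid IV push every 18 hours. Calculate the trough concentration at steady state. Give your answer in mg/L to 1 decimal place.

2.8 mg/L

τ/t½ = 18/10 ≈ 1.8, so fraction remaining f = (1/2)^(18/10) ≈ 0.2872.
Single-dose peak C₀ = D/Vd = 569/81 ≈ 7.025 mg/L.
Steady-state trough Cmin,ss = C₀·f/(1−f) ≈ 7.025 × 0.2872/0.7128 ≈ 2.830 mg/L.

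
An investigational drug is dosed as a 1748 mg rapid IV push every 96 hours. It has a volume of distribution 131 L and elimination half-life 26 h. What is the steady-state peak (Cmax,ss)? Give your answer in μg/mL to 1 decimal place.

τ/t½ = 96/26 ≈ 3.6923, so fraction remaining f = (1/2)^(96/26) ≈ 0.0774.
At steady state, accumulation factor R = 1/(1 − e^(−kτ)) ≈ 1.0839.
Each bolus raises the concentration by D/Vd = 1748/131 ≈ 13.344 μg/mL.
Cmax,ss = C₀/(1 − f) ≈ 13.344/0.9226 ≈ 14.463 μg/mL.

14.5 μg/mL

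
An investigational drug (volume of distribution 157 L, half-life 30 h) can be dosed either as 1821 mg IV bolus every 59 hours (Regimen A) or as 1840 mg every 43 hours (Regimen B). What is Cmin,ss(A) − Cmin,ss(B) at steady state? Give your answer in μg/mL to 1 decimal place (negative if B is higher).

-2.9 μg/mL

Regimen A: f = (1/2)^(59/30) ≈ 0.2558; Cmin,ss = (1821/157)·f/(1−f) ≈ 3.987 μg/mL.
Regimen B: f = (1/2)^(43/30) ≈ 0.3703; Cmin,ss = (1840/157)·f/(1−f) ≈ 6.892 μg/mL.
Difference ≈ 3.987 − 6.892 ≈ -2.905 μg/mL.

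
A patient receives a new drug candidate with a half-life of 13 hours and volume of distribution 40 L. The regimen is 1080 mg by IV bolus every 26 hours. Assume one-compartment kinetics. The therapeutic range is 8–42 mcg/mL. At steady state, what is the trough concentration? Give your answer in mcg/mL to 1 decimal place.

9.0 mcg/mL

τ = 26 h = 2 half-lives, so f = (1/2)^2 = 0.25.
Accumulation ratio R = 1/(1 − f) = 1/0.75 = 4/3.
Single-dose peak C₀ = D/Vd = 1080/40 = 27 mcg/mL.
Steady-state peak Cmax,ss = C₀·R = 27 × 4/3 ≈ 36.000 mcg/mL.
Steady-state trough Cmin,ss = Cmax,ss·f ≈ 36.000 × 0.25 ≈ 9.000 mcg/mL.
Trough 9.0 mcg/mL vs MEC 8 mcg/mL: adequate.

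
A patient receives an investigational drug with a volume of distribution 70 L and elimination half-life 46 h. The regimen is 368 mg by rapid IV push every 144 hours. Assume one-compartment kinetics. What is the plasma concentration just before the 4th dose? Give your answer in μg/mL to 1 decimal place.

f = (1/2)^(τ/t½) = (1/2)^(144/46) ≈ 0.1142.
C₀ = D/Vd = 368/70 ≈ 5.257 μg/mL.
Before the 4th dose, 3 doses have been given. Superposition: Cmin = C₀·(f + f² + … + f^3).
≈ 5.257 × (0.1142 + 0.0130 + 0.0015) ≈ 5.257 × 0.1287 ≈ 0.677 μg/mL.

0.7 μg/mL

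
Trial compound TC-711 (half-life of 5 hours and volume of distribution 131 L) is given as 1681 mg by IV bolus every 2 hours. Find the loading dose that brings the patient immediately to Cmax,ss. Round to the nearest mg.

f = (1/2)^(2/5) ≈ 0.757858; accumulation ratio R = 1/(1−f) ≈ 4.12981.
Loading dose to hit Cmax,ss on first dose: D_load = D_maint·R ≈ 1681 × 4.12981 ≈ 6942.21 mg.

6942 mg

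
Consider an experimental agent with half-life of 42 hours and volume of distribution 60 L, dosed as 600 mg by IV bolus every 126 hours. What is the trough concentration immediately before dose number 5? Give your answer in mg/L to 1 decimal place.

1.4 mg/L

f = (1/2)^(τ/t½) = (1/2)^(126/42) ≈ 0.1250.
C₀ = D/Vd = 600/60 ≈ 10.000 mg/L.
Before the 5th dose, 4 doses have been given. Superposition: Cmin = C₀·(f + f² + … + f^4).
≈ 10.000 × (0.1250 + 0.0156 + 0.0020 + 0.0002) ≈ 10.000 × 0.1428 ≈ 1.428 mg/L.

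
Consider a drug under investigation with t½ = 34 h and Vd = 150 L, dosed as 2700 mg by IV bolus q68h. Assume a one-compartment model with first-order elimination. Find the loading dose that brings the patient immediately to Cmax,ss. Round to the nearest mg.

3600 mg

f = (1/2)^(68/34) ≈ 0.250000; accumulation ratio R = 1/(1−f) ≈ 1.33333.
Loading dose to hit Cmax,ss on first dose: D_load = D_maint·R ≈ 2700 × 1.33333 ≈ 3599.99 mg.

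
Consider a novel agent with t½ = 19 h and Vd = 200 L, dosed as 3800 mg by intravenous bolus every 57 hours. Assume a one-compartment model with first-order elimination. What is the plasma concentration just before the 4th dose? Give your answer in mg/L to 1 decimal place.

2.7 mg/L

f = (1/2)^(τ/t½) = (1/2)^(57/19) ≈ 0.1250.
C₀ = D/Vd = 3800/200 ≈ 19.000 mg/L.
Before the 4th dose, 3 doses have been given. Superposition: Cmin = C₀·(f + f² + … + f^3).
≈ 19.000 × (0.1250 + 0.0156 + 0.0020) ≈ 19.000 × 0.1426 ≈ 2.709 mg/L.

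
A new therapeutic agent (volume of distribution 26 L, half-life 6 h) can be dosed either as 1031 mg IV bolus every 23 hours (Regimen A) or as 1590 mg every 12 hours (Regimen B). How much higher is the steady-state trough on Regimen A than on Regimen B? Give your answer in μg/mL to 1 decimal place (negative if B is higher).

-17.4 μg/mL

Regimen A: f = (1/2)^(23/6) ≈ 0.0702; Cmin,ss = (1031/26)·f/(1−f) ≈ 2.994 μg/mL.
Regimen B: f = (1/2)^(12/6) ≈ 0.2500; Cmin,ss = (1590/26)·f/(1−f) ≈ 20.385 μg/mL.
Difference ≈ 2.994 − 20.385 ≈ -17.391 μg/mL.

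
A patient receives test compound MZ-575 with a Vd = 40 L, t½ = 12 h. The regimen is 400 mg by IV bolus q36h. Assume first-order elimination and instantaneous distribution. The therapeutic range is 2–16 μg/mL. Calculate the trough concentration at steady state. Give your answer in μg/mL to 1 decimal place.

1.4 μg/mL

The dosing interval is 3 half-lives, so f = 2^(−3) = 0.125.
Accumulation ratio R = 1/(1 − f) = 1/0.875 = 8/7.
Single-dose peak C₀ = D/Vd = 400/40 = 10 μg/mL.
Steady-state peak Cmax,ss = C₀·R = 10 × 8/7 ≈ 11.429 μg/mL.
Steady-state trough Cmin,ss = Cmax,ss·f ≈ 11.429 × 0.125 ≈ 1.429 μg/mL.
Trough 1.4 μg/mL vs MEC 2 μg/mL: subtherapeutic.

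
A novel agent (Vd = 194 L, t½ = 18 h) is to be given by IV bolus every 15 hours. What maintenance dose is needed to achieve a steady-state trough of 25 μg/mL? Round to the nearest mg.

τ/t½ = 15/18 ≈ 0.83333, so f = (1/2)^(15/18) ≈ 0.561231.
Cmin,ss = (D/Vd)·f/(1−f), so D = Cmin,ss·Vd·(1−f)/f.
D = 25 × 194 × (1−f)/f ≈ 25 × 194 × 0.78180 ≈ 3791.73 mg.

3792 mg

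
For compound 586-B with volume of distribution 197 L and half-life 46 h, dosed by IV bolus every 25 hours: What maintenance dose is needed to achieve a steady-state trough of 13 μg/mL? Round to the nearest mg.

1172 mg

τ/t½ = 25/46 ≈ 0.54348, so f = (1/2)^(25/46) ≈ 0.686115.
Cmin,ss = (D/Vd)·f/(1−f), so D = Cmin,ss·Vd·(1−f)/f.
D = 13 × 197 × (1−f)/f ≈ 13 × 197 × 0.45748 ≈ 1171.61 mg.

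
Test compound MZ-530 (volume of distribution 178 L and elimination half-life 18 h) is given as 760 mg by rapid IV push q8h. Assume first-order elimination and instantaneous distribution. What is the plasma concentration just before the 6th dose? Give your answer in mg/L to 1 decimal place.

f = (1/2)^(τ/t½) = (1/2)^(8/18) ≈ 0.7349.
C₀ = D/Vd = 760/178 ≈ 4.270 mg/L.
Before the 6th dose, 5 doses have been given. Superposition: Cmin = C₀·(f + f² + … + f^5).
≈ 4.270 × (0.7349 + 0.5401 + 0.3969 + 0.2917 + 0.2144) ≈ 4.270 × 2.1780 ≈ 9.300 mg/L.

9.3 mg/L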